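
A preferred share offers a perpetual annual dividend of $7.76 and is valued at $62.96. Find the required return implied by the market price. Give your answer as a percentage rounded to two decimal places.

12.33%

P = C/r ⇒ r = C/P = $7.76/$62.96 = 0.123253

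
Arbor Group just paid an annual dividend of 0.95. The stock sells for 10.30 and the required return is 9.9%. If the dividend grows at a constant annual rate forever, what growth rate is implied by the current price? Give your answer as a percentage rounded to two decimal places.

P = D₀(1+g)/(r−g) ⇒ P(r−g) = D₀(1+g) ⇒ g(P+D₀) = P·r − D₀
g = (P·r − D₀)/(P + D₀) = (10.30×0.099 − 0.95) / (10.30 + 0.95) = 0.006196

0.62%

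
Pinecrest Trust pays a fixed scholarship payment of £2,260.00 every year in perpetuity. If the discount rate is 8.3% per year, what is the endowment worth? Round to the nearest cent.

Level perpetuity: PV = C / r = £2,260.00 / 0.083 = £27,228.92

£27228.92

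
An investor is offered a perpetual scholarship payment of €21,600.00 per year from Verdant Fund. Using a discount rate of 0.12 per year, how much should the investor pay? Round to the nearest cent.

Level perpetuity: PV = C / r = €21,600.00 / 0.12 = €180,000.00

€180000.00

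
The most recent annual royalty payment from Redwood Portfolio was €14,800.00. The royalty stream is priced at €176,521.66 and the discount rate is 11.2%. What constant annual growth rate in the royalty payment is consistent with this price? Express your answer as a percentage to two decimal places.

P = D₀(1+g)/(r−g) ⇒ P(r−g) = D₀(1+g) ⇒ g(P+D₀) = P·r − D₀
g = (P·r − D₀)/(P + D₀) = (€176,521.66×0.112 − €14,800.00) / (€176,521.66 + €14,800.00) = 0.025979

2.60%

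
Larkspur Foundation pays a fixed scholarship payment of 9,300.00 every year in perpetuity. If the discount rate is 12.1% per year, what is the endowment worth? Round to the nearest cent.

76859.50

Level perpetuity: PV = C / r = 9,300.00 / 0.121 = 76,859.50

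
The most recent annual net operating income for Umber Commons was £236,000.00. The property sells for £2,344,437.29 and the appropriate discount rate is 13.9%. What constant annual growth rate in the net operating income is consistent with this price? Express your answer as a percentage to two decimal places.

P = D₀(1+g)/(r−g) ⇒ P(r−g) = D₀(1+g) ⇒ g(P+D₀) = P·r − D₀
g = (P·r − D₀)/(P + D₀) = (£2,344,437.29×0.139 − £236,000.00) / (£2,344,437.29 + £236,000.00) = 0.034830

3.48%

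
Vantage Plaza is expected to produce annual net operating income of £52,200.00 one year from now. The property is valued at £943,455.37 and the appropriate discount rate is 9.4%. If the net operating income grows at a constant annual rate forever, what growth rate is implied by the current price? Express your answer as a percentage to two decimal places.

3.87%

P = D₁/(r−g) ⇒ g = r − D₁/P = 0.094 − £52,200.00/£943,455.37 = 0.038671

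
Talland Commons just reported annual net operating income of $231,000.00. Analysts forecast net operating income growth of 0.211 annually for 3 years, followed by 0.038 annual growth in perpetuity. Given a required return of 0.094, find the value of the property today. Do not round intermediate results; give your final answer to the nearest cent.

D_1 = 279741.00000
D_2 = 338766.35100
D_3 = 410246.05106
Terminal value at year 3: TV = D_3×(1+g_2)/(r−g_2) = 425835.40100/0.056 = 7604203.58931
P_0 = D_1/(1+r)^1 + D_2/(1+r)^2 + D_3/(1+r)^3 + TV/(1+r)^3
    = 255704.75320 + 283051.60523 + 313323.12060 + 5807667.84255 = 6659747.32158

$6659747.32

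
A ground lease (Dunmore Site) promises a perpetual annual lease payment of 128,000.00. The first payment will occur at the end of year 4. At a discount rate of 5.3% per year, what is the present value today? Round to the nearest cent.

2068468.86

Value at end of year 3: C / r = 128,000.00 / 0.053 = 2,415,094.3396
Discount to today: PV = 2,415,094.3396 / (1 + 0.053)^3 = 2,415,094.3396 / 1.167576 = 2,068,468.86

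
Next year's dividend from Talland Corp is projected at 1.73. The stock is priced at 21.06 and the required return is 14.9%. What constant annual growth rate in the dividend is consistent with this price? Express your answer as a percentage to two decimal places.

6.69%

P = D₁/(r−g) ⇒ g = r − D₁/P = 0.149 − 1.73/21.06 = 0.066854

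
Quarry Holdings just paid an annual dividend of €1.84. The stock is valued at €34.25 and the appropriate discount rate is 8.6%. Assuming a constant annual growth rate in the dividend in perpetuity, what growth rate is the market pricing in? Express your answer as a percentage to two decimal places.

3.06%

P = D₀(1+g)/(r−g) ⇒ P(r−g) = D₀(1+g) ⇒ g(P+D₀) = P·r − D₀
g = (P·r − D₀)/(P + D₀) = (€34.25×0.086 − €1.84) / (€34.25 + €1.84) = 0.030632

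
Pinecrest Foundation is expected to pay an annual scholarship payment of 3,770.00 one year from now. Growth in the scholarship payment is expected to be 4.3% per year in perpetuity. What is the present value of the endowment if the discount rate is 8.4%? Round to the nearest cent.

Growing perpetuity: P = D₁ / (r − g) = 3,770.0000 / (0.084 − 0.043) = 91,951.22

91951.22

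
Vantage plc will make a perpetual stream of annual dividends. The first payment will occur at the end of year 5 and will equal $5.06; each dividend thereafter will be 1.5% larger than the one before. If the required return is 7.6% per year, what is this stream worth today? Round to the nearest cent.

Value at end of year 4: C₁ / (r − g) = $5.06 / (0.076 − 0.015) = $82.9508
Discount to today: PV = $82.9508 / (1 + 0.076)^4 = $82.9508 / 1.340445 = $61.88

$61.88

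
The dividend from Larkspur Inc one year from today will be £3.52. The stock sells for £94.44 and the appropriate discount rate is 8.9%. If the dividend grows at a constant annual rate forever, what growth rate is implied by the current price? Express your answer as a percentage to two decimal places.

5.17%

P = D₁/(r−g) ⇒ g = r − D₁/P = 0.089 − £3.52/£94.44 = 0.051728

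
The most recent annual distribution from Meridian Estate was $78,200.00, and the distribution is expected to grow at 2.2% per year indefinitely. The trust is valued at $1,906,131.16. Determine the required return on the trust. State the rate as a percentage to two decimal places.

6.39%

D₁ = $78,200.00 × 1.022 = $79,920.4000
P = D₁/(r − g) ⇒ r = D₁/P + g = $79,920.4000/$1,906,131.16 + 0.022 = 0.041928 + 0.022 = 0.063928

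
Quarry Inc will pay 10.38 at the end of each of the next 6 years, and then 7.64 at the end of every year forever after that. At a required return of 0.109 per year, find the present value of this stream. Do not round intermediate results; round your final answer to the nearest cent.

PV of 6-year annuity: 10.38 × [1 − (1+0.109)^−6] / 0.109 = 44.03978
Perpetuity value at year 6: 7.64 / 0.109 = 70.09174
PV of perpetuity: 70.09174 / (1+0.109)^6 = 37.67711
Total PV = 44.03978 + 37.67711 = 81.71689

81.72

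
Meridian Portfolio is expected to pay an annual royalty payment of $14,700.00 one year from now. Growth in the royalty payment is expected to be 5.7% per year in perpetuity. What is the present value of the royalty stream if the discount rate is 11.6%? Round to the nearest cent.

Growing perpetuity: P = D₁ / (r − g) = $14,700.0000 / (0.116 − 0.057) = $249,152.54

$249152.54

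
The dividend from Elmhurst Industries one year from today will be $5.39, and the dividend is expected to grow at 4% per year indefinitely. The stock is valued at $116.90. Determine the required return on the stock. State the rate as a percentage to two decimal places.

8.61%

P = D₁/(r − g) ⇒ r = D₁/P + g = $5.3900/$116.90 + 0.04 = 0.046108 + 0.04 = 0.086108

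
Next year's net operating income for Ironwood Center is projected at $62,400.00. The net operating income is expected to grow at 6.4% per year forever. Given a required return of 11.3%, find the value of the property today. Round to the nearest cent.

$1273469.39

Growing perpetuity: P = D₁ / (r − g) = $62,400.0000 / (0.113 − 0.064) = $1,273,469.39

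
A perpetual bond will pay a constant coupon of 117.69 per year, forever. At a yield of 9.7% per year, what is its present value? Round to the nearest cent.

1213.30

Level perpetuity: PV = C / r = 117.69 / 0.097 = 1,213.30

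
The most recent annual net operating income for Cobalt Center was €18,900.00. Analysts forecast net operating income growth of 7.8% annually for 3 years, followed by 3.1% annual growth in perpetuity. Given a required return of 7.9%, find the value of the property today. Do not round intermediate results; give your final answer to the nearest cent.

€461423.56

D_1 = 20374.20000
D_2 = 21963.38760
D_3 = 23676.53183
Terminal value at year 3: TV = D_3×(1+g_2)/(r−g_2) = 24410.50432/0.048 = 508552.17333
P_0 = D_1/(1+r)^1 + D_2/(1+r)^2 + D_3/(1+r)^3 + TV/(1+r)^3
    = 18882.48378 + 18864.98380 + 18847.50003 + 404828.59440 = 461423.56200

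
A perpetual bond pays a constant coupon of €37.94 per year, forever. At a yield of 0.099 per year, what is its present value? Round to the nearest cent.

€383.23

Level perpetuity: PV = C / r = €37.94 / 0.099 = €383.23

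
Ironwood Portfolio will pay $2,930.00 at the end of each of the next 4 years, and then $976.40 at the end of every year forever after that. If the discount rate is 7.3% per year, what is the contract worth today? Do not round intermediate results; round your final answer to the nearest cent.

PV of 4-year annuity: $2,930.00 × [1 − (1+0.073)^−4] / 0.073 = 9857.68341
Perpetuity value at year 4: $976.40 / 0.073 = 13375.34247
PV of perpetuity: 13375.34247 / (1+0.073)^4 = 10090.34517
Total PV = 9857.68341 + 10090.34517 = 19948.02858

$19948.03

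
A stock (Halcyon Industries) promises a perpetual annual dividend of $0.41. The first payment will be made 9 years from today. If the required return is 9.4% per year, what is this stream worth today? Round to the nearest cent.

$2.13

Value at end of year 8: C / r = $0.41 / 0.094 = $4.3617
Discount to today: PV = $4.3617 / (1 + 0.094)^8 = $4.3617 / 2.051817 = $2.13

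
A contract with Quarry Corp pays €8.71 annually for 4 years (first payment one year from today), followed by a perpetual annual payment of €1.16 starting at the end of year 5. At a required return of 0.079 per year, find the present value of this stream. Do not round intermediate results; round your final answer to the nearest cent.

€39.75

PV of 4-year annuity: €8.71 × [1 − (1+0.079)^−4] / 0.079 = 28.91296
Perpetuity value at year 4: €1.16 / 0.079 = 14.68354
PV of perpetuity: 14.68354 / (1+0.079)^4 = 10.83291
Total PV = 28.91296 + 10.83291 = 39.74586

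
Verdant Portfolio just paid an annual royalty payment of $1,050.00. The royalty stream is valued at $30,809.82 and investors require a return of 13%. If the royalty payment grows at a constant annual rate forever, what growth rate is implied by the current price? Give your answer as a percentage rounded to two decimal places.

9.28%

P = D₀(1+g)/(r−g) ⇒ P(r−g) = D₀(1+g) ⇒ g(P+D₀) = P·r − D₀
g = (P·r − D₀)/(P + D₀) = ($30,809.82×0.13 − $1,050.00) / ($30,809.82 + $1,050.00) = 0.092759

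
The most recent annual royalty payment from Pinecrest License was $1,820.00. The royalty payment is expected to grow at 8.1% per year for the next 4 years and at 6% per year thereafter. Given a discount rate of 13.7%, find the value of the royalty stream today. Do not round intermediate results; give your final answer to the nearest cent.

D_1 = 1967.42000
D_2 = 2126.78102
D_3 = 2299.05028
D_4 = 2485.27336
Terminal value at year 4: TV = D_4×(1+g_2)/(r−g_2) = 2634.38976/0.077 = 34212.85398
P_0 = D_1/(1+r)^1 + D_2/(1+r)^2 + D_3/(1+r)^3 + D_4/(1+r)^4 + TV/(1+r)^4
    = 1730.36060 + 1645.13615 + 1564.10922 + 1487.07306 + 20471.39533 = 26898.07436

$26898.07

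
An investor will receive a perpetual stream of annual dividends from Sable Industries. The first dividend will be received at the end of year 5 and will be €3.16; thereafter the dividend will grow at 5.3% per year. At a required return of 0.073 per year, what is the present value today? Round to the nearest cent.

Value at end of year 4: C₁ / (r − g) = €3.16 / (0.073 − 0.053) = €158.0000
Discount to today: PV = €158.0000 / (1 + 0.073)^4 = €158.0000 / 1.325558 = €119.20

€119.20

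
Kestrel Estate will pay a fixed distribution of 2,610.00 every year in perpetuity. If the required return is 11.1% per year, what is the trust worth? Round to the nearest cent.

Level perpetuity: PV = C / r = 2,610.00 / 0.111 = 23,513.51

23513.51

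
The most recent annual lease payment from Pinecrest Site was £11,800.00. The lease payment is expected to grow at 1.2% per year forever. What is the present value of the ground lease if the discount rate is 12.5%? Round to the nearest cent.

£105677.88

D₁ = D₀ × (1 + g) = £11,800.00 × 1.012 = £11,941.6000
Growing perpetuity: P = D₁ / (r − g) = £11,941.6000 / (0.125 − 0.012) = £105,677.88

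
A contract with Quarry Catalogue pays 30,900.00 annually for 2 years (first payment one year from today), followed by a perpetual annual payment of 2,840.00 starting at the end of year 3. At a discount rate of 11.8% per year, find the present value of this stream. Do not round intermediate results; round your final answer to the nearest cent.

71615.55

PV of 2-year annuity: 30,900.00 × [1 − (1+0.118)^−2] / 0.118 = 52360.14350
Perpetuity value at year 2: 2,840.00 / 0.118 = 24067.79661
PV of perpetuity: 24067.79661 / (1+0.118)^2 = 19255.40802
Total PV = 52360.14350 + 19255.40802 = 71615.55151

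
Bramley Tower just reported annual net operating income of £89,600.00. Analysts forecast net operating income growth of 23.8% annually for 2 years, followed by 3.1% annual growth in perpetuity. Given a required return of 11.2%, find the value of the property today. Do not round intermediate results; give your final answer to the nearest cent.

D_1 = 110924.80000
D_2 = 137324.90240
Terminal value at year 2: TV = D_2×(1+g_2)/(r−g_2) = 141581.97437/0.081 = 1747925.60956
P_0 = D_1/(1+r)^1 + D_2/(1+r)^2 + TV/(1+r)^2
    = 99752.51799 + 111055.41121 + 1413557.14763 = 1624365.07683

£1624365.08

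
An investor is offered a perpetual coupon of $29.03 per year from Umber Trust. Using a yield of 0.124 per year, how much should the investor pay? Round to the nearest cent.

Level perpetuity: PV = C / r = $29.03 / 0.124 = $234.11

$234.11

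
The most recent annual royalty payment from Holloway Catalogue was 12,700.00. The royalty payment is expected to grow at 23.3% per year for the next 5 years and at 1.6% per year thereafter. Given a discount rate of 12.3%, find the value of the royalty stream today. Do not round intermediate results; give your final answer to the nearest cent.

D_1 = 15659.10000
D_2 = 19307.67030
D_3 = 23806.35748
D_4 = 29353.23877
D_5 = 36192.54341
Terminal value at year 5: TV = D_5×(1+g_2)/(r−g_2) = 36771.62410/0.107 = 343660.03833
P_0 = D_1/(1+r)^1 + D_2/(1+r)^2 + D_3/(1+r)^3 + D_4/(1+r)^4 + D_5/(1+r)^5 + TV/(1+r)^5
    = 13943.98931 + 15309.82976 + 16809.45690 + 18455.97539 + 20263.77351 + 192411.15780 = 277194.18267

277194.18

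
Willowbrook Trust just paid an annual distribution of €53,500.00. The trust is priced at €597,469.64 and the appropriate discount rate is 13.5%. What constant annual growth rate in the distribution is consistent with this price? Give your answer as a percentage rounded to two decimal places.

P = D₀(1+g)/(r−g) ⇒ P(r−g) = D₀(1+g) ⇒ g(P+D₀) = P·r − D₀
g = (P·r − D₀)/(P + D₀) = (€597,469.64×0.135 − €53,500.00) / (€597,469.64 + €53,500.00) = 0.041720

4.17%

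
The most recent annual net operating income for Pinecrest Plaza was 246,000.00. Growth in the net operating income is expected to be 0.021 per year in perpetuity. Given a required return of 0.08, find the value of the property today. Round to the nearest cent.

4257050.85

D₁ = D₀ × (1 + g) = 246,000.00 × 1.021 = 251,166.0000
Growing perpetuity: P = D₁ / (r − g) = 251,166.0000 / (0.08 − 0.021) = 4,257,050.85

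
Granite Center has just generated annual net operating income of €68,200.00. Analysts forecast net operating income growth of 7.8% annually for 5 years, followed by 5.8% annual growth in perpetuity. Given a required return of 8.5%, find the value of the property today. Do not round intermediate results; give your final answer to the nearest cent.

€2921783.92

D_1 = 73519.60000
D_2 = 79254.12880
D_3 = 85435.95085
D_4 = 92099.95501
D_5 = 99283.75150
Terminal value at year 5: TV = D_5×(1+g_2)/(r−g_2) = 105042.20909/0.027 = 3890452.18854
P_0 = D_1/(1+r)^1 + D_2/(1+r)^2 + D_3/(1+r)^3 + D_4/(1+r)^4 + D_5/(1+r)^5 + TV/(1+r)^5
    = 67760.00000 + 67322.83871 + 66888.49781 + 66456.95912 + 66028.20454 + 2587327.42251 = 2921783.92270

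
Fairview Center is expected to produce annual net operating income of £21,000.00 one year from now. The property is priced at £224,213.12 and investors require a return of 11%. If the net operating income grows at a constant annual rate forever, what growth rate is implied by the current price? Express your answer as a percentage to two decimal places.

P = D₁/(r−g) ⇒ g = r − D₁/P = 0.11 − £21,000.00/£224,213.12 = 0.016339

1.63%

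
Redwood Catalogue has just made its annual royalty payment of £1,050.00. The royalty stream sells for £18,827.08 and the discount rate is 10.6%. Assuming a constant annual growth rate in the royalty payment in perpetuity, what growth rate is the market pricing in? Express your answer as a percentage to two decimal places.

P = D₀(1+g)/(r−g) ⇒ P(r−g) = D₀(1+g) ⇒ g(P+D₀) = P·r − D₀
g = (P·r − D₀)/(P + D₀) = (£18,827.08×0.106 − £1,050.00) / (£18,827.08 + £1,050.00) = 0.047576

4.76%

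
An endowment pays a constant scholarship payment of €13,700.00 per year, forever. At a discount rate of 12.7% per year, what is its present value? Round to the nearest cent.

Level perpetuity: PV = C / r = €13,700.00 / 0.127 = €107,874.02

€107874.02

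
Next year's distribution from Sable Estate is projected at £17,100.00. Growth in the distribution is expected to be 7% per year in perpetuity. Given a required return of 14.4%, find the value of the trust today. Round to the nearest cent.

£231081.08

Growing perpetuity: P = D₁ / (r − g) = £17,100.0000 / (0.144 − 0.07) = £231,081.08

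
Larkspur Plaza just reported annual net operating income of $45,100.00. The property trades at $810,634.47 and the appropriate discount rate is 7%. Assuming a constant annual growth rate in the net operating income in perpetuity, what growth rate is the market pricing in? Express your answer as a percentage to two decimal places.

P = D₀(1+g)/(r−g) ⇒ P(r−g) = D₀(1+g) ⇒ g(P+D₀) = P·r − D₀
g = (P·r − D₀)/(P + D₀) = ($810,634.47×0.07 − $45,100.00) / ($810,634.47 + $45,100.00) = 0.013608

1.36%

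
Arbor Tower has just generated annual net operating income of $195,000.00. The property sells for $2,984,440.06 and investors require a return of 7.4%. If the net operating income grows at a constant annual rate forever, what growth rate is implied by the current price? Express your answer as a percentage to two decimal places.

P = D₀(1+g)/(r−g) ⇒ P(r−g) = D₀(1+g) ⇒ g(P+D₀) = P·r − D₀
g = (P·r − D₀)/(P + D₀) = ($2,984,440.06×0.074 − $195,000.00) / ($2,984,440.06 + $195,000.00) = 0.008130

0.81%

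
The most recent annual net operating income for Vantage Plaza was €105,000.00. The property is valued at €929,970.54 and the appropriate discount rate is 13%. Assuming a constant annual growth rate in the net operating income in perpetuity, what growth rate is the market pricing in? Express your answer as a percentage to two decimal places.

P = D₀(1+g)/(r−g) ⇒ P(r−g) = D₀(1+g) ⇒ g(P+D₀) = P·r − D₀
g = (P·r − D₀)/(P + D₀) = (€929,970.54×0.13 − €105,000.00) / (€929,970.54 + €105,000.00) = 0.015359

1.54%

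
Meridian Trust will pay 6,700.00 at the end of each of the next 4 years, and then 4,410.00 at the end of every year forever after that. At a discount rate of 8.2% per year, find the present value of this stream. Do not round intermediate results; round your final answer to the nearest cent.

PV of 4-year annuity: 6,700.00 × [1 − (1+0.082)^−4] / 0.082 = 22092.81687
Perpetuity value at year 4: 4,410.00 / 0.082 = 53780.48780
PV of perpetuity: 53780.48780 / (1+0.082)^4 = 39238.79789
Total PV = 22092.81687 + 39238.79789 = 61331.61477

61331.61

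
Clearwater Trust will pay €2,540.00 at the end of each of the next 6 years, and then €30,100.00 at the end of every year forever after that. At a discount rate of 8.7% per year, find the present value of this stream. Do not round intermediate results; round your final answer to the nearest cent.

€221231.42

PV of 6-year annuity: €2,540.00 × [1 − (1+0.087)^−6] / 0.087 = 11496.87217
Perpetuity value at year 6: €30,100.00 / 0.087 = 345977.01149
PV of perpetuity: 345977.01149 / (1+0.087)^6 = 209734.54994
Total PV = 11496.87217 + 209734.54994 = 221231.42211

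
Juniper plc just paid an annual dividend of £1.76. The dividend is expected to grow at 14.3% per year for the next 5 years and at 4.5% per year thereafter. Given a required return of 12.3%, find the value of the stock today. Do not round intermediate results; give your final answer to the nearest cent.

D_1 = 2.01168
D_2 = 2.29935
D_3 = 2.62816
D_4 = 3.00398
D_5 = 3.43355
Terminal value at year 5: TV = D_5×(1+g_2)/(r−g_2) = 3.58806/0.078 = 46.00081
P_0 = D_1/(1+r)^1 + D_2/(1+r)^2 + D_3/(1+r)^3 + D_4/(1+r)^4 + D_5/(1+r)^5 + TV/(1+r)^5
    = 1.79134 + 1.82325 + 1.85572 + 1.88877 + 1.92241 + 25.75531 = 35.03679

£35.04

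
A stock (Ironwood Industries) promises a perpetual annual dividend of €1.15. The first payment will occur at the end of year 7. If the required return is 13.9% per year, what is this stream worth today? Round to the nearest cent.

Value at end of year 6: C / r = €1.15 / 0.139 = €8.2734
Discount to today: PV = €8.2734 / (1 + 0.139)^6 = €8.2734 / 2.183445 = €3.79

€3.79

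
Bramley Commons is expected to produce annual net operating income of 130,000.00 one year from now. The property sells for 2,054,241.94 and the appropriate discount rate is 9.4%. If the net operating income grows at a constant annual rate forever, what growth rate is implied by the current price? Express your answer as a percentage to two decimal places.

P = D₁/(r−g) ⇒ g = r − D₁/P = 0.094 − 130,000.00/2,054,241.94 = 0.030716

3.07%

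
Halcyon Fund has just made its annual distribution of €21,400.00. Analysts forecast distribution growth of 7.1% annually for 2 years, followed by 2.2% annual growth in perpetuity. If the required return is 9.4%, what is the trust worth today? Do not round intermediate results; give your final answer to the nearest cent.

D_1 = 22919.40000
D_2 = 24546.67740
Terminal value at year 2: TV = D_2×(1+g_2)/(r−g_2) = 25086.70430/0.072 = 348426.44865
P_0 = D_1/(1+r)^1 + D_2/(1+r)^2 + TV/(1+r)^2
    = 20950.09141 + 20509.64159 + 291122.96810 = 332582.70110

€332582.70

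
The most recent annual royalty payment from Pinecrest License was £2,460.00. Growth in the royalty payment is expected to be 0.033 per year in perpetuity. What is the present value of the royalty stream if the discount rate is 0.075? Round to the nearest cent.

£60504.29

D₁ = D₀ × (1 + g) = £2,460.00 × 1.033 = £2,541.1800
Growing perpetuity: P = D₁ / (r − g) = £2,541.1800 / (0.075 − 0.033) = £60,504.29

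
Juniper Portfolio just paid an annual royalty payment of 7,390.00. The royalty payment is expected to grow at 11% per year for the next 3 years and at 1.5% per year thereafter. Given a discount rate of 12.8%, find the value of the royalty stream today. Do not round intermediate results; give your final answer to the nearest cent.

D_1 = 8202.90000
D_2 = 9105.21900
D_3 = 10106.79309
Terminal value at year 3: TV = D_3×(1+g_2)/(r−g_2) = 10258.39499/0.113 = 90782.25652
P_0 = D_1/(1+r)^1 + D_2/(1+r)^2 + D_3/(1+r)^3 + TV/(1+r)^3
    = 7272.07447 + 7156.03073 + 7041.83875 + 63251.91441 = 84721.85835

84721.86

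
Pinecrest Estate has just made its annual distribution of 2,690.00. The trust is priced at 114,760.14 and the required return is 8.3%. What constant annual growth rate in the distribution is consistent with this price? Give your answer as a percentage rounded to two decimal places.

P = D₀(1+g)/(r−g) ⇒ P(r−g) = D₀(1+g) ⇒ g(P+D₀) = P·r − D₀
g = (P·r − D₀)/(P + D₀) = (114,760.14×0.083 − 2,690.00) / (114,760.14 + 2,690.00) = 0.058196

5.82%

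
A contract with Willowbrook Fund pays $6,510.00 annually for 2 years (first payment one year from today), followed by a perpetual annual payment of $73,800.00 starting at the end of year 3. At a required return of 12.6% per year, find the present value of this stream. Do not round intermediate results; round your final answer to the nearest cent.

PV of 2-year annuity: $6,510.00 × [1 − (1+0.126)^−2] / 0.126 = 10916.09905
Perpetuity value at year 2: $73,800.00 / 0.126 = 585714.28571
PV of perpetuity: 585714.28571 / (1+0.126)^2 = 461964.96007
Total PV = 10916.09905 + 461964.96007 = 472881.05912

$472881.06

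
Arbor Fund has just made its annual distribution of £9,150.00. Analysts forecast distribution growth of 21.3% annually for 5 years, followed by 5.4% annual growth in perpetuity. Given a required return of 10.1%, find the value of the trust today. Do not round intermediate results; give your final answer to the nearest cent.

£394822.75

D_1 = 11098.95000
D_2 = 13463.02635
D_3 = 16330.65096
D_4 = 19809.07962
D_5 = 24028.41358
Terminal value at year 5: TV = D_5×(1+g_2)/(r−g_2) = 25325.94791/0.047 = 538849.95552
P_0 = D_1/(1+r)^1 + D_2/(1+r)^2 + D_3/(1+r)^3 + D_4/(1+r)^4 + D_5/(1+r)^5 + TV/(1+r)^5
    = 10080.79019 + 11106.26567 + 12236.05836 + 13480.78001 + 14852.12185 + 333066.73249 = 394822.74858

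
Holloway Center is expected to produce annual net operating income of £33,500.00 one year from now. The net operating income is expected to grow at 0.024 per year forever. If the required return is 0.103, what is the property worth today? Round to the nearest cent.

Growing perpetuity: P = D₁ / (r − g) = £33,500.0000 / (0.103 − 0.024) = £424,050.63

£424050.63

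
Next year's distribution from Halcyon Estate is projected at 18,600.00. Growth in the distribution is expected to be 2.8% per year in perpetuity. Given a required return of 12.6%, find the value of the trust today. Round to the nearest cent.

Growing perpetuity: P = D₁ / (r − g) = 18,600.0000 / (0.126 − 0.028) = 189,795.92

189795.92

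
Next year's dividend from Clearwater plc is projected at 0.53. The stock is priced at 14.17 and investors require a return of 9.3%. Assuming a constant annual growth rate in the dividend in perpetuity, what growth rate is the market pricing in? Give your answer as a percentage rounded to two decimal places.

5.56%

P = D₁/(r−g) ⇒ g = r − D₁/P = 0.093 − 0.53/14.17 = 0.055597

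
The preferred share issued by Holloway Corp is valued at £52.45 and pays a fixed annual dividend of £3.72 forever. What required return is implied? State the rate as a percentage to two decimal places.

7.09%

P = C/r ⇒ r = C/P = £3.72/£52.45 = 0.070925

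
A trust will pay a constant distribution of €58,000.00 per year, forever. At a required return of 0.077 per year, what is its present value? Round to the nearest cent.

€753246.75

Level perpetuity: PV = C / r = €58,000.00 / 0.077 = €753,246.75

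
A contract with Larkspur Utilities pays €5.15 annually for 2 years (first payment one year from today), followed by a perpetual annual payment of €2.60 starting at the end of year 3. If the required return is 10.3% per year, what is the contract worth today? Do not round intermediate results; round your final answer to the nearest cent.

PV of 2-year annuity: €5.15 × [1 − (1+0.103)^−2] / 0.103 = 8.90216
Perpetuity value at year 2: €2.60 / 0.103 = 25.24272
PV of perpetuity: 25.24272 / (1+0.103)^2 = 20.74842
Total PV = 8.90216 + 20.74842 = 29.65058

€29.65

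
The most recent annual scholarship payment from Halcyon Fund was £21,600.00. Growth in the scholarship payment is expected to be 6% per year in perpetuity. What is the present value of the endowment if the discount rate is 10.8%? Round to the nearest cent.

£477000.00

D₁ = D₀ × (1 + g) = £21,600.00 × 1.06 = £22,896.0000
Growing perpetuity: P = D₁ / (r − g) = £22,896.0000 / (0.108 − 0.06) = £477,000.00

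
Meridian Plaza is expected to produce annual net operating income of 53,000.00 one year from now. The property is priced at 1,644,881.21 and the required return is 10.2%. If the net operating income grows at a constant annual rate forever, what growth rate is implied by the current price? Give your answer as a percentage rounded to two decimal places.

P = D₁/(r−g) ⇒ g = r − D₁/P = 0.102 − 53,000.00/1,644,881.21 = 0.069779

6.98%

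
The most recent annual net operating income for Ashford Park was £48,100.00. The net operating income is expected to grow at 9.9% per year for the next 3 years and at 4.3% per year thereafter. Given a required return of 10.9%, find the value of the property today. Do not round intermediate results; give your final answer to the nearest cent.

£881461.41

D_1 = 52861.90000
D_2 = 58095.22810
D_3 = 63846.65568
Terminal value at year 3: TV = D_3×(1+g_2)/(r−g_2) = 66592.06188/0.066 = 1008970.63449
P_0 = D_1/(1+r)^1 + D_2/(1+r)^2 + D_3/(1+r)^3 + TV/(1+r)^3
    = 47666.27592 + 47236.46280 + 46810.52535 + 739748.15060 = 881461.41467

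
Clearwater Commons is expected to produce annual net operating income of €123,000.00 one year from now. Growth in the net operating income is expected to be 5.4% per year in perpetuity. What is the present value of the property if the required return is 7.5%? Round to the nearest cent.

€5857142.86

Growing perpetuity: P = D₁ / (r − g) = €123,000.0000 / (0.075 − 0.054) = €5,857,142.86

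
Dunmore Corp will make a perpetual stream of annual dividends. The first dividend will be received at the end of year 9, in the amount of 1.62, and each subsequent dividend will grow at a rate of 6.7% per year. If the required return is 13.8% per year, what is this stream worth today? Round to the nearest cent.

8.11

Value at end of year 8: C₁ / (r − g) = 1.62 / (0.138 − 0.067) = 22.8169
Discount to today: PV = 22.8169 / (1 + 0.138)^8 = 22.8169 / 2.812795 = 8.11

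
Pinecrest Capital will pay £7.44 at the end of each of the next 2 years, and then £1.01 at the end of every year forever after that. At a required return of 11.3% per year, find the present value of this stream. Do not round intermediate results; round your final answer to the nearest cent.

PV of 2-year annuity: £7.44 × [1 − (1+0.113)^−2] / 0.113 = 12.69060
Perpetuity value at year 2: £1.01 / 0.113 = 8.93805
PV of perpetuity: 8.93805 / (1+0.113)^2 = 7.21527
Total PV = 12.69060 + 7.21527 = 19.90587

£19.91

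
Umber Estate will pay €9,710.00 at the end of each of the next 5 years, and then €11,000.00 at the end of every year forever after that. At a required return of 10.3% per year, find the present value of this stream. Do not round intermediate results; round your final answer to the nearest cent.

€101943.25

PV of 5-year annuity: €9,710.00 × [1 − (1+0.103)^−5] / 0.103 = 36528.16665
Perpetuity value at year 5: €11,000.00 / 0.103 = 106796.11650
PV of perpetuity: 106796.11650 / (1+0.103)^5 = 65415.08322
Total PV = 36528.16665 + 65415.08322 = 101943.24987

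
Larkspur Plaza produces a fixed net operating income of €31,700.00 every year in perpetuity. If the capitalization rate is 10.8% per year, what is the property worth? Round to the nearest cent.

€293518.52

Level perpetuity: PV = C / r = €31,700.00 / 0.108 = €293,518.52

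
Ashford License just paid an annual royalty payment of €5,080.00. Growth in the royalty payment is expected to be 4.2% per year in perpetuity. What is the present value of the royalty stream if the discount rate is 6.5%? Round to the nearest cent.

€230146.09

D₁ = D₀ × (1 + g) = €5,080.00 × 1.042 = €5,293.3600
Growing perpetuity: P = D₁ / (r − g) = €5,293.3600 / (0.065 − 0.042) = €230,146.09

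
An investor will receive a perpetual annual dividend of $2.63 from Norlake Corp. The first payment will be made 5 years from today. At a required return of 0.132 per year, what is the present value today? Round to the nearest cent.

$12.13

Value at end of year 4: C / r = $2.63 / 0.132 = $19.9242
Discount to today: PV = $19.9242 / (1 + 0.132)^4 = $19.9242 / 1.642047 = $12.13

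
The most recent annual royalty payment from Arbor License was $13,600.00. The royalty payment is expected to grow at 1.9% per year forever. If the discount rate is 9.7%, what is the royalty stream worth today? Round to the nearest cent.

$177671.79

D₁ = D₀ × (1 + g) = $13,600.00 × 1.019 = $13,858.4000
Growing perpetuity: P = D₁ / (r − g) = $13,858.4000 / (0.097 − 0.019) = $177,671.79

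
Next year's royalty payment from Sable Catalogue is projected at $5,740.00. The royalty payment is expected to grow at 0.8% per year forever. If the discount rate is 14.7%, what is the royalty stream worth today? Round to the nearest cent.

$41294.96

Growing perpetuity: P = D₁ / (r − g) = $5,740.0000 / (0.147 − 0.008) = $41,294.96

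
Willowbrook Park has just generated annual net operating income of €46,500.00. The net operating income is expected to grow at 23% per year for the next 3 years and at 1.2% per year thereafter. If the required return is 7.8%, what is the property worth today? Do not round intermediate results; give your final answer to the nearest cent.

€1241796.16

D_1 = 57195.00000
D_2 = 70349.85000
D_3 = 86530.31550
Terminal value at year 3: TV = D_3×(1+g_2)/(r−g_2) = 87568.67929/0.066 = 1326798.17100
P_0 = D_1/(1+r)^1 + D_2/(1+r)^2 + D_3/(1+r)^3 + TV/(1+r)^3
    = 53056.58627 + 60537.66337 + 69073.58622 + 1059128.32204 = 1241796.15791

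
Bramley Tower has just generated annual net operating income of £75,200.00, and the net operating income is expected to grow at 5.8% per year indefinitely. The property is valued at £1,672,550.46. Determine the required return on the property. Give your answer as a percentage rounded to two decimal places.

10.56%

D₁ = £75,200.00 × 1.058 = £79,561.6000
P = D₁/(r − g) ⇒ r = D₁/P + g = £79,561.6000/£1,672,550.46 + 0.058 = 0.047569 + 0.058 = 0.105569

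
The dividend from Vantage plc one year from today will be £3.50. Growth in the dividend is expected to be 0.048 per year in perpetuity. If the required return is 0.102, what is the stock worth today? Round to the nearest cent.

Growing perpetuity: P = D₁ / (r − g) = £3.5000 / (0.102 − 0.048) = £64.81

£64.81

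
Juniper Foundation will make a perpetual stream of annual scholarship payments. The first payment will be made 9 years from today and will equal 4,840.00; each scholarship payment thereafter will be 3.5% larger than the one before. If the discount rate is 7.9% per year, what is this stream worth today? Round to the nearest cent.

59871.64

Value at end of year 8: C₁ / (r − g) = 4,840.00 / (0.079 − 0.035) = 110,000.0000
Discount to today: PV = 110,000.0000 / (1 + 0.079)^8 = 110,000.0000 / 1.837264 = 59,871.64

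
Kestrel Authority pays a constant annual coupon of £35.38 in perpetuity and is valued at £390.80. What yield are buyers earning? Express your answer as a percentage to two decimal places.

9.05%

P = C/r ⇒ r = C/P = £35.38/£390.80 = 0.090532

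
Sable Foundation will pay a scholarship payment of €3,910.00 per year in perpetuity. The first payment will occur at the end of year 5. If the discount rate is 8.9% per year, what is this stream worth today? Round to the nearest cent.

€31237.43

Value at end of year 4: C / r = €3,910.00 / 0.089 = €43,932.5843
Discount to today: PV = €43,932.5843 / (1 + 0.089)^4 = €43,932.5843 / 1.406409 = €31,237.43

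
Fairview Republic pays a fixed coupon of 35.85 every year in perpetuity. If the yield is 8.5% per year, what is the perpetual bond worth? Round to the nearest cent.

421.76

Level perpetuity: PV = C / r = 35.85 / 0.085 = 421.76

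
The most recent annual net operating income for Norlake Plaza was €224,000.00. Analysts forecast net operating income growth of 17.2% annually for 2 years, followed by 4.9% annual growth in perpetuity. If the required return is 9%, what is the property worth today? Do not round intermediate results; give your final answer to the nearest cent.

€7125676.08

D_1 = 262528.00000
D_2 = 307682.81600
Terminal value at year 2: TV = D_2×(1+g_2)/(r−g_2) = 322759.27398/0.041 = 7872177.41424
P_0 = D_1/(1+r)^1 + D_2/(1+r)^2 + TV/(1+r)^2
    = 240851.37615 + 258970.47050 + 6625854.23301 = 7125676.07966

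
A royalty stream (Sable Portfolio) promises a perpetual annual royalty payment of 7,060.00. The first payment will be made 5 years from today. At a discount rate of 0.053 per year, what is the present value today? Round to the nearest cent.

108346.61

Value at end of year 4: C / r = 7,060.00 / 0.053 = 133,207.5472
Discount to today: PV = 133,207.5472 / (1 + 0.053)^4 = 133,207.5472 / 1.229457 = 108,346.61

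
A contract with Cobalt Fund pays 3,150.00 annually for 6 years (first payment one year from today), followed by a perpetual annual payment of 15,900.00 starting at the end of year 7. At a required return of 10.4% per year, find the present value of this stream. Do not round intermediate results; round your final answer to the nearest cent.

PV of 6-year annuity: 3,150.00 × [1 − (1+0.104)^−6] / 0.104 = 13559.73915
Perpetuity value at year 6: 15,900.00 / 0.104 = 152884.61538
PV of perpetuity: 152884.61538 / (1+0.104)^6 = 84440.21777
Total PV = 13559.73915 + 84440.21777 = 97999.95692

97999.96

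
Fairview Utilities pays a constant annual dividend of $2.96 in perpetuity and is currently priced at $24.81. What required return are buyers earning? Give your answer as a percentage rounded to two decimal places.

11.93%

P = C/r ⇒ r = C/P = $2.96/$24.81 = 0.119307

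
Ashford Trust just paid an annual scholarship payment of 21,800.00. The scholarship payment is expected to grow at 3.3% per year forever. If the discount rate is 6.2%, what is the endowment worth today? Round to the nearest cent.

D₁ = D₀ × (1 + g) = 21,800.00 × 1.033 = 22,519.4000
Growing perpetuity: P = D₁ / (r − g) = 22,519.4000 / (0.062 − 0.033) = 776,531.03

776531.03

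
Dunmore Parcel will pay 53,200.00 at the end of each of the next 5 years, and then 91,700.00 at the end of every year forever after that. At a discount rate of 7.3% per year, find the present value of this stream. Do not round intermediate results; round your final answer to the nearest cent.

1099566.73

PV of 5-year annuity: 53,200.00 × [1 − (1+0.073)^−5] / 0.073 = 216389.49115
Perpetuity value at year 5: 91,700.00 / 0.073 = 1256164.38356
PV of perpetuity: 1256164.38356 / (1+0.073)^5 = 883177.23434
Total PV = 216389.49115 + 883177.23434 = 1099566.72549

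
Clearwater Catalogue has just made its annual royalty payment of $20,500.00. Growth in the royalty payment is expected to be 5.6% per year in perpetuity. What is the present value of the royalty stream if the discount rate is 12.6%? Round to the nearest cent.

D₁ = D₀ × (1 + g) = $20,500.00 × 1.056 = $21,648.0000
Growing perpetuity: P = D₁ / (r − g) = $21,648.0000 / (0.126 − 0.056) = $309,257.14

$309257.14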